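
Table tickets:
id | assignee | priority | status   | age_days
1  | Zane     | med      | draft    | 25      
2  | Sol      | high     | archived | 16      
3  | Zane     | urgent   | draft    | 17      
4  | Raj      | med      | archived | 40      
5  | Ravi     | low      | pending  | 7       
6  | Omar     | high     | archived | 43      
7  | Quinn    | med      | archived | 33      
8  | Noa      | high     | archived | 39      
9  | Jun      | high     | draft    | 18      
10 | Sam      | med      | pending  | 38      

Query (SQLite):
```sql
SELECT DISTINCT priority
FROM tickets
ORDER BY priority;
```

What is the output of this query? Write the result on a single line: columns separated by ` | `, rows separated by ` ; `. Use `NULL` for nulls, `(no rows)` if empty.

Collect distinct priority values from tickets.

high ; low ; med ; urgent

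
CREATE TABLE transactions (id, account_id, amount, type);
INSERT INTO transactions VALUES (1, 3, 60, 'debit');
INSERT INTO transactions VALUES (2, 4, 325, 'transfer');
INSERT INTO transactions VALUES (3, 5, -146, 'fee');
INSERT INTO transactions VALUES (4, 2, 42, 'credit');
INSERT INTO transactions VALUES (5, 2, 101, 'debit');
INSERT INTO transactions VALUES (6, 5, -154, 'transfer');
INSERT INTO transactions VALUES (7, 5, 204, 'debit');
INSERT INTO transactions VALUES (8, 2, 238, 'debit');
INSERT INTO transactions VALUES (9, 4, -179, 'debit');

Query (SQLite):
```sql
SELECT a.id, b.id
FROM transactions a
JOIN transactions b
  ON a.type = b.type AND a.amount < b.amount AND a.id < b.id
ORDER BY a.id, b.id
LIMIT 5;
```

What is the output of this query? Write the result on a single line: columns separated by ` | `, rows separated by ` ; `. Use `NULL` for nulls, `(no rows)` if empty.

Pairs (a,b) with same type, a.amount < b.amount, a.id < b.id.
type groups: credit:{4} debit:{1,5,7,8,9} fee:{3} transfer:{2,6}
Ordered by (a.id, b.id); first 5.

1 | 5 ; 1 | 7 ; 1 | 8 ; 5 | 7 ; 5 | 8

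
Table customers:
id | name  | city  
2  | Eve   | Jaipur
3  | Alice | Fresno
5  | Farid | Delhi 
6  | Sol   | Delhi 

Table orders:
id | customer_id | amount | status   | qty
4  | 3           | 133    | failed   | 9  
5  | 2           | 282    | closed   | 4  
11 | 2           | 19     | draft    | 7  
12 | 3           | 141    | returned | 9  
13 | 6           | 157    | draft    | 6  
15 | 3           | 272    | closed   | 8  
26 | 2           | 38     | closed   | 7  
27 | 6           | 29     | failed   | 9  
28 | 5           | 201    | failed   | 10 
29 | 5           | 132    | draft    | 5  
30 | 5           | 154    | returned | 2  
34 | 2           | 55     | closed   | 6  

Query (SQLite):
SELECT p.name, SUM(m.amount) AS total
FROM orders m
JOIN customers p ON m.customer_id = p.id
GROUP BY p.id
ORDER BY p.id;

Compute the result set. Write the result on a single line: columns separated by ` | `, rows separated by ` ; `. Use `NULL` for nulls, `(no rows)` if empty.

Eve | 394 ; Alice | 546 ; Farid | 487 ; Sol | 186

Join each orders row to its customers via customer_id.
Group joined rows by customers.id; compute SUM(m.amount) per group.
  2: ids {5, 11, 26, 34} → SUM(m.amount)=394
  3: ids {4, 12, 15} → SUM(m.amount)=546
  5: ids {28, 29, 30} → SUM(m.amount)=487
  6: ids {13, 27} → SUM(m.amount)=186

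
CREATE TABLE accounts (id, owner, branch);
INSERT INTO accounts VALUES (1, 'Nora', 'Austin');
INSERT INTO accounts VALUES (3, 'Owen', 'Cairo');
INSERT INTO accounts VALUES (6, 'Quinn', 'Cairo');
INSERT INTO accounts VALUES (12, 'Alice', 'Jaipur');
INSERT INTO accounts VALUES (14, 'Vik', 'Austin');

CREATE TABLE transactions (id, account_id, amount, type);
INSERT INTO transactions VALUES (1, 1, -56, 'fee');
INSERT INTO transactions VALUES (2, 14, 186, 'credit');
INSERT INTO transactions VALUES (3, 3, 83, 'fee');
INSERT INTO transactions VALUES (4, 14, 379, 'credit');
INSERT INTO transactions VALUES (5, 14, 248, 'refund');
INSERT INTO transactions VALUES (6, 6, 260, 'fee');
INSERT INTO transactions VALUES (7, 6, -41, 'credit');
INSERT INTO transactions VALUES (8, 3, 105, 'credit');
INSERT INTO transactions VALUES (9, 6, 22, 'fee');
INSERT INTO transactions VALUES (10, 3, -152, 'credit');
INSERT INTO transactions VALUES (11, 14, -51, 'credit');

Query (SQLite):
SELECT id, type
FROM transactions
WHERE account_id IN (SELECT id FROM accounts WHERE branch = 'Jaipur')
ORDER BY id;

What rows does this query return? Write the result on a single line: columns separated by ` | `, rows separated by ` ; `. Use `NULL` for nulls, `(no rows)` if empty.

Inner query: accounts.id where branch = 'Jaipur'.
Outer: keep transactions rows whose account_id is in that set.
Inner query → {12}

(no rows)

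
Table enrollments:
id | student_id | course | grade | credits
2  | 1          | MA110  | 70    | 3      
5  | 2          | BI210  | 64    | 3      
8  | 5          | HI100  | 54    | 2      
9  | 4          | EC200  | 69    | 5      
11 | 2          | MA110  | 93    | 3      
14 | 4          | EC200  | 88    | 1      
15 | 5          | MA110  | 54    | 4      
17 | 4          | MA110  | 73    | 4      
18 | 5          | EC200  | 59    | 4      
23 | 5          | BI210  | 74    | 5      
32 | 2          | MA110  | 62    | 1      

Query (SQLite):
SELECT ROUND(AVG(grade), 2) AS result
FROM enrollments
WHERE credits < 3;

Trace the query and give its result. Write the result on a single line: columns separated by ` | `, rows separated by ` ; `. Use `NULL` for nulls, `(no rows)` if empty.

68

Rows where credits < 3 → grade values: [54, 88, 62].
AVG = 204 / 3 (rounded to 2 dp).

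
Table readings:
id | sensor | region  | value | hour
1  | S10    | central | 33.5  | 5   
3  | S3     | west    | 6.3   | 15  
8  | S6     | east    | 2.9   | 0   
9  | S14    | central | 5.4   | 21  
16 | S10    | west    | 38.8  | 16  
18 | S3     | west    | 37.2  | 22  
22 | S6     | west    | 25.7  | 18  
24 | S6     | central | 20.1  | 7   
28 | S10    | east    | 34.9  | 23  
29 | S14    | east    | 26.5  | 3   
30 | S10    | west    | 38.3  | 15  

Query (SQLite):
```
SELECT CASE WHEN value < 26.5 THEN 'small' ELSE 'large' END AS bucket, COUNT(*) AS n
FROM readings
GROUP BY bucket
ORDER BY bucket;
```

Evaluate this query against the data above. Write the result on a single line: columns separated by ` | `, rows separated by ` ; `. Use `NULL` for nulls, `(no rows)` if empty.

Bucket rows by value < 26.5 → 'small' else 'large'; count each bucket.

large | 6 ; small | 5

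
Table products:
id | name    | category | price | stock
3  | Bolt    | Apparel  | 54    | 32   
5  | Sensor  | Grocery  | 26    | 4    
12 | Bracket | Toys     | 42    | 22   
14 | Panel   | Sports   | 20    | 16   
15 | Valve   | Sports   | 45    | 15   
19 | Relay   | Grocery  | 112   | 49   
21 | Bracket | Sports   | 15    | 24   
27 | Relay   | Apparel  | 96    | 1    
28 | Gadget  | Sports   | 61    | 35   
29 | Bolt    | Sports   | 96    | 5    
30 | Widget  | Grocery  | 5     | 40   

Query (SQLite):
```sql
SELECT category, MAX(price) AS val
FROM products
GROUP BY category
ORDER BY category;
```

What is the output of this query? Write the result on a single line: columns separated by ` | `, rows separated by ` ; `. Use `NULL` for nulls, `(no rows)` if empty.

Partition products by category; compute MAX(price) within each group.
  Apparel: ids {3, 27} → MAX(price)=96
  Grocery: ids {5, 19, 30} → MAX(price)=112
  Sports: ids {14, 15, 21, 28, 29} → MAX(price)=96
  Toys: ids {12} → MAX(price)=42

Apparel | 96 ; Grocery | 112 ; Sports | 96 ; Toys | 42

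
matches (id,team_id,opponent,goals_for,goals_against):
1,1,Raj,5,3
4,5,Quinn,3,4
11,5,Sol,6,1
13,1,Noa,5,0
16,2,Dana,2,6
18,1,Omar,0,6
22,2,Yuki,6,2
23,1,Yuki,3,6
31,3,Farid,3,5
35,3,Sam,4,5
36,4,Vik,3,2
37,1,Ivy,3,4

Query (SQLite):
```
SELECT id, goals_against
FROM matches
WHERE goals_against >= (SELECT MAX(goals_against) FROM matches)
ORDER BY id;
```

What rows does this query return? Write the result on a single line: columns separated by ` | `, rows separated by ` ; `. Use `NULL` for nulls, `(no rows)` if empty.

16 | 6 ; 18 | 6 ; 23 | 6

Scalar subquery: MAX(goals_against) over all matches rows = 6.
Keep rows where goals_against >= that value.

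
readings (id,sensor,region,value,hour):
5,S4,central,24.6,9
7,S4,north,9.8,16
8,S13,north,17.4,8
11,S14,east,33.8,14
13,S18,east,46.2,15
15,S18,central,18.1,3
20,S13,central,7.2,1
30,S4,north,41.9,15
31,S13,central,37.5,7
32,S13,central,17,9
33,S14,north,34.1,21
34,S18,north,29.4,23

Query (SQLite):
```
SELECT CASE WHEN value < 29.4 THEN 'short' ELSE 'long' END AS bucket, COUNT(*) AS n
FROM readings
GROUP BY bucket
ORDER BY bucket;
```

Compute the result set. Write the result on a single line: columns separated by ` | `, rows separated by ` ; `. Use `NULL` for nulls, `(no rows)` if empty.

long | 6 ; short | 6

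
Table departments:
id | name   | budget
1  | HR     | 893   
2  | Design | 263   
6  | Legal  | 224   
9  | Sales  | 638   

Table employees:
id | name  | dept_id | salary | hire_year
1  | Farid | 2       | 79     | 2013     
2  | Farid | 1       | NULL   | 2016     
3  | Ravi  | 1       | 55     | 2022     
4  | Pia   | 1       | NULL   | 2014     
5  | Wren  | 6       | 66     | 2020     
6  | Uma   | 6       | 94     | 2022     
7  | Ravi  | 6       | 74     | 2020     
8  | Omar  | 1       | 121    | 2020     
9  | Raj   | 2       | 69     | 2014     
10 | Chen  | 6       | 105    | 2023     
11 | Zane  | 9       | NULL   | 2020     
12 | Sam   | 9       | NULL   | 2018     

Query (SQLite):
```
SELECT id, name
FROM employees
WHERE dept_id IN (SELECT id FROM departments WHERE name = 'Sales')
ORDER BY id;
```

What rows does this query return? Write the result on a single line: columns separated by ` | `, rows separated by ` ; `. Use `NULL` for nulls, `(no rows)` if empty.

Inner query: departments.id where name = 'Sales'.
Outer: keep employees rows whose dept_id is in that set.
Inner query → {9}

11 | Zane ; 12 | Sam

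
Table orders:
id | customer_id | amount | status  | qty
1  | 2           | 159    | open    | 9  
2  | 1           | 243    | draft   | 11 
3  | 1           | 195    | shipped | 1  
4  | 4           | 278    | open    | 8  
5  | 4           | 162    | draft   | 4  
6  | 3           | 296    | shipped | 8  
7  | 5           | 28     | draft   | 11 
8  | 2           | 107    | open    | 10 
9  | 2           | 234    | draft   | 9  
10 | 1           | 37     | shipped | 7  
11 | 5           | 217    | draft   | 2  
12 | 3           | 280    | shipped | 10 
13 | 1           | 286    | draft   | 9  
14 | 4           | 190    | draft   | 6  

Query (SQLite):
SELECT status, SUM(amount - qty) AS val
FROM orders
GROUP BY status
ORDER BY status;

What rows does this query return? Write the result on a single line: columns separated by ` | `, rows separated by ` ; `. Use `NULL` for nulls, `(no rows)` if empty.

For each row compute amount - qty.
Group by status; take SUM of the expression per group.
  draft: ids {2, 5, 7, 9, 11, 13, 14} → SUM(amount - qty)=1308
  open: ids {1, 4, 8} → SUM(amount - qty)=517
  shipped: ids {3, 6, 10, 12} → SUM(amount - qty)=782

draft | 1308 ; open | 517 ; shipped | 782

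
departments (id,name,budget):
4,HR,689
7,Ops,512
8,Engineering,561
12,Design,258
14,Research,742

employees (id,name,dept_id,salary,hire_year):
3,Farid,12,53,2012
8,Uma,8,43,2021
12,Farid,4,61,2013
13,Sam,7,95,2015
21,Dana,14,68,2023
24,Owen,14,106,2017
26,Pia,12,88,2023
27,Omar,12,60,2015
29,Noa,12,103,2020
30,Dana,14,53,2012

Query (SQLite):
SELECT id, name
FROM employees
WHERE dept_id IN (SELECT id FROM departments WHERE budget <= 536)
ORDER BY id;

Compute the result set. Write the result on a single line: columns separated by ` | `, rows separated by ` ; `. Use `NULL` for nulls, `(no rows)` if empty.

Inner query: departments.id where budget <= 536.
Outer: keep employees rows whose dept_id is in that set.
Inner query → {7, 12}

3 | Farid ; 13 | Sam ; 26 | Pia ; 27 | Omar ; 29 | Noa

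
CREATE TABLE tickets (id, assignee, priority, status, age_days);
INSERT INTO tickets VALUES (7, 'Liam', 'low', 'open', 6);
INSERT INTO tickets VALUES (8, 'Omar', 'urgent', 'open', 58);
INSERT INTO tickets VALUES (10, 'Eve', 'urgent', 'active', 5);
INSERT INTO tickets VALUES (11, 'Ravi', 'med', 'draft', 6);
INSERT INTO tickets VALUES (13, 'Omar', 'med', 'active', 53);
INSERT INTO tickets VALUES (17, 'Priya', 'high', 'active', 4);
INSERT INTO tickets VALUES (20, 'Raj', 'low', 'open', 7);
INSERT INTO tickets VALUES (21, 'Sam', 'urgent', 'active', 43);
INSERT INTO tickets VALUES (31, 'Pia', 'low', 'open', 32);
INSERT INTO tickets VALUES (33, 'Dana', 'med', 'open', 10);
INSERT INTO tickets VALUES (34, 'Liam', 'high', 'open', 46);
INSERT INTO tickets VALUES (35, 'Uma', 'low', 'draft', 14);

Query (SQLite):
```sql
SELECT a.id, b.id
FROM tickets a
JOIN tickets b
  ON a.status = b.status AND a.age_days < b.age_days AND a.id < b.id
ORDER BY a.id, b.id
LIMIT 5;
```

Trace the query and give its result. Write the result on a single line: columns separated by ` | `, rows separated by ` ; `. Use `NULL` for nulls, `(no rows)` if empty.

7 | 8 ; 7 | 20 ; 7 | 31 ; 7 | 33 ; 7 | 34

Pairs (a,b) with same status, a.age_days < b.age_days, a.id < b.id.
status groups: active:{10,13,17,21} draft:{11,35} open:{7,8,20,31,33,34}
Ordered by (a.id, b.id); first 5.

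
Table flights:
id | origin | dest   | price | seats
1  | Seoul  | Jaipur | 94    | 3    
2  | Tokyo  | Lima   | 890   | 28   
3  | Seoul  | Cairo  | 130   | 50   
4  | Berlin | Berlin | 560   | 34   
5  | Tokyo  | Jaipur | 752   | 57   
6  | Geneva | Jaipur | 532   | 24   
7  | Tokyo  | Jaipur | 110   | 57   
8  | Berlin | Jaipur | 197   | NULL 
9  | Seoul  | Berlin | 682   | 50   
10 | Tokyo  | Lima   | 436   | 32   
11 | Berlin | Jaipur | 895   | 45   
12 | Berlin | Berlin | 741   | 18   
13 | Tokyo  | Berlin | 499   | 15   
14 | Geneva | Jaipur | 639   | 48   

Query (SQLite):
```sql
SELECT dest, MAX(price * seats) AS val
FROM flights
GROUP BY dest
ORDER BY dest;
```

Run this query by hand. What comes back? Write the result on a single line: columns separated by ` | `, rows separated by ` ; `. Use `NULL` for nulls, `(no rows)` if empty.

For each row compute price * seats.
Group by dest; take MAX of the expression per group.
  Berlin: ids {4, 9, 12, 13} → MAX(price * seats)=34100
  Cairo: ids {3} → MAX(price * seats)=6500
  Jaipur: ids {1, 5, 6, 7, 8, 11, 14} → MAX(price * seats)=42864
  Lima: ids {2, 10} → MAX(price * seats)=24920

Berlin | 34100 ; Cairo | 6500 ; Jaipur | 42864 ; Lima | 24920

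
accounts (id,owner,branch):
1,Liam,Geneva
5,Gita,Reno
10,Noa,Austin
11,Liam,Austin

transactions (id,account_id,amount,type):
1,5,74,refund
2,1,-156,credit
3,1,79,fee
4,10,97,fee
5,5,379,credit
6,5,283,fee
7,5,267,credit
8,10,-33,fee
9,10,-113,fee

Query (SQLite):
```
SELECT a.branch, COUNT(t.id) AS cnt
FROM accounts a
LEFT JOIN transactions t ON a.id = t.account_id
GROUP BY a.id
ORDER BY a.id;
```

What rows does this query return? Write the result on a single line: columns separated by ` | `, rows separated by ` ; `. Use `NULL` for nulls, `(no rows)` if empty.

Geneva | 2 ; Reno | 4 ; Austin | 3 ; Austin | 0

LEFT JOIN keeps every accounts row; unmatched ones get NULL for transactions columns.
Group by accounts.id and compute COUNT(t.id). COUNT(col) of an all-NULL group is 0.
  1: ids {2, 3} → COUNT(t.id)=2
  5: ids {1, 5, 6, 7} → COUNT(t.id)=4
  10: ids {4, 8, 9} → COUNT(t.id)=3
  11: ids {—} → COUNT(t.id)=0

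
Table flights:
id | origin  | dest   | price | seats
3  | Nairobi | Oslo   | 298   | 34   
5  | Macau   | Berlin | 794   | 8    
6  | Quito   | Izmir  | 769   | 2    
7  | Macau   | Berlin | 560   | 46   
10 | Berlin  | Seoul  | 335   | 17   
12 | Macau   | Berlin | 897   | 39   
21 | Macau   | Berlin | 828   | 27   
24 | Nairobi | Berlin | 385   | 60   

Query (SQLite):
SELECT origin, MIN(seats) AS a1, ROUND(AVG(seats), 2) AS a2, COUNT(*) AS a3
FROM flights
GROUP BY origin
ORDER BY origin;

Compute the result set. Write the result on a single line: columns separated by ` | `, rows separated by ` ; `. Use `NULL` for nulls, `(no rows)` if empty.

Berlin | 17 | 17 | 1 ; Macau | 8 | 30 | 4 ; Nairobi | 34 | 47 | 2 ; Quito | 2 | 2 | 1

Group flights by origin.
Per group compute: MIN(seats), ROUND(AVG(seats), 2), COUNT(*).
  Berlin: ids {10} → MIN(seats)=17, ROUND(AVG(seats), 2)=17, COUNT(*)=1
  Macau: ids {5, 7, 12, 21} → MIN(seats)=8, ROUND(AVG(seats), 2)=30, COUNT(*)=4
  Nairobi: ids {3, 24} → MIN(seats)=34, ROUND(AVG(seats), 2)=47, COUNT(*)=2
  Quito: ids {6} → MIN(seats)=2, ROUND(AVG(seats), 2)=2, COUNT(*)=1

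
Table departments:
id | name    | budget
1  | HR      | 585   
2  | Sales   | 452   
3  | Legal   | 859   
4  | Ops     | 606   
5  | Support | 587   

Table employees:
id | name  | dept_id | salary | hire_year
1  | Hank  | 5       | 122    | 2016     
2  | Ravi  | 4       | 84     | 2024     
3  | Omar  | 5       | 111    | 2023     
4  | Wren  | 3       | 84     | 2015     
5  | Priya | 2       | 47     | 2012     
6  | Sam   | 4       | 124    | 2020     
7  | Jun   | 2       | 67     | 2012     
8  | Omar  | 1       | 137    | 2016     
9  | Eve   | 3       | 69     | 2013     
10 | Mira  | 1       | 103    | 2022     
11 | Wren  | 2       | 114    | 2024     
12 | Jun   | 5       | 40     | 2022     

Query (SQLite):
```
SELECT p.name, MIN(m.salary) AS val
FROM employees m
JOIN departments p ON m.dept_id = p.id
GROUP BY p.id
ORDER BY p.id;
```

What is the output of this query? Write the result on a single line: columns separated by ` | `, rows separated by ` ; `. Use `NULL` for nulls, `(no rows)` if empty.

HR | 103 ; Sales | 47 ; Legal | 69 ; Ops | 84 ; Support | 40

Join each employees row to its departments via dept_id.
Group joined rows by departments.id; compute MIN(m.salary) per group.
  1: ids {8, 10} → MIN(m.salary)=103
  2: ids {5, 7, 11} → MIN(m.salary)=47
  3: ids {4, 9} → MIN(m.salary)=69
  4: ids {2, 6} → MIN(m.salary)=84
  5: ids {1, 3, 12} → MIN(m.salary)=40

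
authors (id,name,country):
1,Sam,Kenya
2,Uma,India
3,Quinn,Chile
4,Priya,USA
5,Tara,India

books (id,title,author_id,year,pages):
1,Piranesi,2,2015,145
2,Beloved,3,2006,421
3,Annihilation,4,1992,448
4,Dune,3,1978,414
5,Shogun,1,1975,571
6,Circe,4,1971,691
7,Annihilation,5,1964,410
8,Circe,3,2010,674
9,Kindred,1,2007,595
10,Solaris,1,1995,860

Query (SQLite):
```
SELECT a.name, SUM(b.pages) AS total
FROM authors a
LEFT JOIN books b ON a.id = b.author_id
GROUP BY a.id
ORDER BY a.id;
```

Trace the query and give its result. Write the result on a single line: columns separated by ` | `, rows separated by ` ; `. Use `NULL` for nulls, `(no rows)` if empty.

Sam | 2026 ; Uma | 145 ; Quinn | 1509 ; Priya | 1139 ; Tara | 410

LEFT JOIN keeps every authors row; unmatched ones get NULL for books columns.
Group by authors.id and compute SUM(b.pages). SUM over an all-NULL group is NULL.
  1: ids {5, 9, 10} → SUM(b.pages)=2026
  2: ids {1} → SUM(b.pages)=145
  3: ids {2, 4, 8} → SUM(b.pages)=1509
  4: ids {3, 6} → SUM(b.pages)=1139
  5: ids {7} → SUM(b.pages)=410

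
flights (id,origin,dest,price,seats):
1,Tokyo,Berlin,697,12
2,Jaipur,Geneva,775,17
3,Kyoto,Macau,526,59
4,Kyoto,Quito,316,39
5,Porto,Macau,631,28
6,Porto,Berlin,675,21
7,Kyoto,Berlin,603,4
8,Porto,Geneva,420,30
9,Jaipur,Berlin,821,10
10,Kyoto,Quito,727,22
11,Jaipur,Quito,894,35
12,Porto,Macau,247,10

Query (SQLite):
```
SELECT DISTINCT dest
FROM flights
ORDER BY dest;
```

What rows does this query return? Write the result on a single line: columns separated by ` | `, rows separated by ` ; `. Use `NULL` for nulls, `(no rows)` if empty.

Collect distinct dest values from flights.

Berlin ; Geneva ; Macau ; Quito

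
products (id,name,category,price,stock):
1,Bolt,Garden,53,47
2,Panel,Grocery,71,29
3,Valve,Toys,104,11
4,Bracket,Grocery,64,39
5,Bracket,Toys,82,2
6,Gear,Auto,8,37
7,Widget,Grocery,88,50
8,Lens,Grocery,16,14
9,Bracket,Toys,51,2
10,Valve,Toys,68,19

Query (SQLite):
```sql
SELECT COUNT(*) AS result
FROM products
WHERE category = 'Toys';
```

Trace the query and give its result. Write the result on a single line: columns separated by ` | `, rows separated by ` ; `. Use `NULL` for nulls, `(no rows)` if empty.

Rows where category='Toys' → price values: [104, 82, 51, 68].
COUNT(*) counts rows → 4.

4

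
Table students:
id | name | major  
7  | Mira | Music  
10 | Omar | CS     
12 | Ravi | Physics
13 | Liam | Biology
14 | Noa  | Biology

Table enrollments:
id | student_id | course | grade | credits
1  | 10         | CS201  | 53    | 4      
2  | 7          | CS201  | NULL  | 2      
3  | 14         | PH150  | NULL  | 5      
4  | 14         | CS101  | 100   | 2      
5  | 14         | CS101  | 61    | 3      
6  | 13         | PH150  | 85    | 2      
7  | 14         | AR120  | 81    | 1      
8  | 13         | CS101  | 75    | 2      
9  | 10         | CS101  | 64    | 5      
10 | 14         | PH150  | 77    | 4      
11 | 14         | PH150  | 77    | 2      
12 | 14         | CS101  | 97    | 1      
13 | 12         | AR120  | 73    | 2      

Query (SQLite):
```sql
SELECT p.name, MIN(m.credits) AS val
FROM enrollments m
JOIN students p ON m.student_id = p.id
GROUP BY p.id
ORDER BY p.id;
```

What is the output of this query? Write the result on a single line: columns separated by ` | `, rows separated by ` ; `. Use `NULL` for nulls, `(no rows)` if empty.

Join each enrollments row to its students via student_id.
Group joined rows by students.id; compute MIN(m.credits) per group.
  7: ids {2} → MIN(m.credits)=2
  10: ids {1, 9} → MIN(m.credits)=4
  12: ids {13} → MIN(m.credits)=2
  13: ids {6, 8} → MIN(m.credits)=2
  14: ids {3, 4, 5, 7, 10, 11, 12} → MIN(m.credits)=1

Mira | 2 ; Omar | 4 ; Ravi | 2 ; Liam | 2 ; Noa | 1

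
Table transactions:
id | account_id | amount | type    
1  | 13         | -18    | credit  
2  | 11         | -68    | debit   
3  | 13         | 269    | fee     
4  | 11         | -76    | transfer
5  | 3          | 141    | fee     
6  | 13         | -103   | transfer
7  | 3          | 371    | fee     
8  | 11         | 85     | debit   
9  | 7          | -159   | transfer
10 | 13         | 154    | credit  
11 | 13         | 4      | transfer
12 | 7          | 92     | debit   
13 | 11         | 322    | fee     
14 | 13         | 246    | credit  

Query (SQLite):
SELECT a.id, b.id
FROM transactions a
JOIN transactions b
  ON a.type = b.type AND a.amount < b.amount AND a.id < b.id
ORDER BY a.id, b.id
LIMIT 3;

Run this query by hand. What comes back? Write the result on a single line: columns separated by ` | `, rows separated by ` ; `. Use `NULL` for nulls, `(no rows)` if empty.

1 | 10 ; 1 | 14 ; 2 | 8

Pairs (a,b) with same type, a.amount < b.amount, a.id < b.id.
type groups: credit:{1,10,14} debit:{2,8,12} fee:{3,5,7,13} transfer:{4,6,9,11}
Ordered by (a.id, b.id); first 3.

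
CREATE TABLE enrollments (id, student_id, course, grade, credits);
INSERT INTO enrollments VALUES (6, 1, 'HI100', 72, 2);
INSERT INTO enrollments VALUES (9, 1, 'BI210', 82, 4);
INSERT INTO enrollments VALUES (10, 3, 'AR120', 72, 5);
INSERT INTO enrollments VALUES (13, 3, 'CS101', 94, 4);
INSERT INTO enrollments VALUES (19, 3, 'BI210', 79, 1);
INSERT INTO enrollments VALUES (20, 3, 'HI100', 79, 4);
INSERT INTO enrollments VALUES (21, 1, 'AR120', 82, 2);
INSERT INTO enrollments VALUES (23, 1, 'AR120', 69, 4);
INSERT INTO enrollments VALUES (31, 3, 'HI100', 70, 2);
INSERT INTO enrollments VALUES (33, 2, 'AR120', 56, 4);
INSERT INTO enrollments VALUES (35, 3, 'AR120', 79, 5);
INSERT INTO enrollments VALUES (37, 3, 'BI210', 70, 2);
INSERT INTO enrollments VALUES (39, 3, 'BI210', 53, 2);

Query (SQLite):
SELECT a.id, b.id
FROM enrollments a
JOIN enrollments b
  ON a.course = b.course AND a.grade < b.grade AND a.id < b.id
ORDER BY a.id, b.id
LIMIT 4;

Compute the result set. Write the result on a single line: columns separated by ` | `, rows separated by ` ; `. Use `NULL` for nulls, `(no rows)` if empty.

Pairs (a,b) with same course, a.grade < b.grade, a.id < b.id.
course groups: AR120:{10,21,23,33,35} BI210:{9,19,37,39} CS101:{13} HI100:{6,20,31}
Ordered by (a.id, b.id); first 4.

6 | 20 ; 10 | 21 ; 10 | 35 ; 23 | 35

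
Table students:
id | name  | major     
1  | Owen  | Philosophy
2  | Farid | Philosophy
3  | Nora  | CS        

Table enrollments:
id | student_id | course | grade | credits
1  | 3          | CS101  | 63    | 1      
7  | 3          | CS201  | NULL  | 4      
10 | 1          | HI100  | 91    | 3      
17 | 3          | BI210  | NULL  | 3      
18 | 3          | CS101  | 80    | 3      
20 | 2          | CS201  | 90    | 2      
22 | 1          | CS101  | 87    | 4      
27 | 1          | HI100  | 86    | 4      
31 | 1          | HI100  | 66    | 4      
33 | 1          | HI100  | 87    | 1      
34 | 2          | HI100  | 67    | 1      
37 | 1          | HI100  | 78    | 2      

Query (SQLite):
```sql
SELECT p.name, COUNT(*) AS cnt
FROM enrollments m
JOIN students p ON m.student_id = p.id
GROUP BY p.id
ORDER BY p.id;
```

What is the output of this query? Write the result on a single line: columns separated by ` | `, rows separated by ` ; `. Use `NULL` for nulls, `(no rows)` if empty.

Owen | 6 ; Farid | 2 ; Nora | 4

Join each enrollments row to its students via student_id.
Group joined rows by students.id; compute COUNT(*) per group.
  1: ids {10, 22, 27, 31, 33, 37} → COUNT(*)=6
  2: ids {20, 34} → COUNT(*)=2
  3: ids {1, 7, 17, 18} → COUNT(*)=4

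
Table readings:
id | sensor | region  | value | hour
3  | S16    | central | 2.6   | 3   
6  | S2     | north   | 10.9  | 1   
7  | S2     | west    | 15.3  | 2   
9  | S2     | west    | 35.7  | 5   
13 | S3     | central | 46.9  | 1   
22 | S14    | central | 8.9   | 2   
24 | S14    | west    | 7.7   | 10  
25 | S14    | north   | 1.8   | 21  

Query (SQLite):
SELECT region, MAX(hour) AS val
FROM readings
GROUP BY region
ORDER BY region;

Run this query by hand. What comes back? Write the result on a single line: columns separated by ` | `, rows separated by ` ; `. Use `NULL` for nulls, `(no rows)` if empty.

central | 3 ; north | 21 ; west | 10

Partition readings by region; compute MAX(hour) within each group.
  central: ids {3, 13, 22} → MAX(hour)=3
  north: ids {6, 25} → MAX(hour)=21
  west: ids {7, 9, 24} → MAX(hour)=10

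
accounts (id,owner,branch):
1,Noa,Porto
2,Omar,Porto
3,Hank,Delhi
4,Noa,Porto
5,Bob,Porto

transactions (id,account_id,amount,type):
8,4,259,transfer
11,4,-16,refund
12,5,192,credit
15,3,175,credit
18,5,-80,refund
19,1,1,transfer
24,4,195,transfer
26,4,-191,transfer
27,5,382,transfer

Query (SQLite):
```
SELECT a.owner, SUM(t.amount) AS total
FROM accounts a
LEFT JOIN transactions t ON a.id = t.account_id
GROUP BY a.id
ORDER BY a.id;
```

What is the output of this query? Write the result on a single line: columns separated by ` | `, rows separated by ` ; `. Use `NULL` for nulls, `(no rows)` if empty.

LEFT JOIN keeps every accounts row; unmatched ones get NULL for transactions columns.
Group by accounts.id and compute SUM(t.amount). SUM over an all-NULL group is NULL.
  1: ids {19} → SUM(t.amount)=1
  2: ids {—} → SUM(t.amount)=NULL
  3: ids {15} → SUM(t.amount)=175
  4: ids {8, 11, 24, 26} → SUM(t.amount)=247
  5: ids {12, 18, 27} → SUM(t.amount)=494

Noa | 1 ; Omar | NULL ; Hank | 175 ; Noa | 247 ; Bob | 494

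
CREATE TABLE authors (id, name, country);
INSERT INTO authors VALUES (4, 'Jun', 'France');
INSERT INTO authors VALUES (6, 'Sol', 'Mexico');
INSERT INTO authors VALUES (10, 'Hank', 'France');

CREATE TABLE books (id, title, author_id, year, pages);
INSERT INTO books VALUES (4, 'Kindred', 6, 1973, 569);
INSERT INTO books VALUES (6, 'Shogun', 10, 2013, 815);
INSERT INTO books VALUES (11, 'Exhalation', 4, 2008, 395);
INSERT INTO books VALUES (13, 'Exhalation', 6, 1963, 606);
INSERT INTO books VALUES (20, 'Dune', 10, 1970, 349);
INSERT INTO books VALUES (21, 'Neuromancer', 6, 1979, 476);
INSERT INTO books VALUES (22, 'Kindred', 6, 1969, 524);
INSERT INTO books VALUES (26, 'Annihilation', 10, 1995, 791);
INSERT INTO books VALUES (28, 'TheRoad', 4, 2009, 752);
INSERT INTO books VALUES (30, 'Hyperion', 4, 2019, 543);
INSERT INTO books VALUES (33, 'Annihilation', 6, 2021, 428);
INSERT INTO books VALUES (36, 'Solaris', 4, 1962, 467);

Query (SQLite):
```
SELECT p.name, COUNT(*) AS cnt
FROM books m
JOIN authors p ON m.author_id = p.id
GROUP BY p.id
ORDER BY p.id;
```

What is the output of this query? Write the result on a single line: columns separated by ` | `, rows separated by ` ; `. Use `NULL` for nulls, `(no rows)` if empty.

Jun | 4 ; Sol | 5 ; Hank | 3

Join each books row to its authors via author_id.
Group joined rows by authors.id; compute COUNT(*) per group.
  4: ids {11, 28, 30, 36} → COUNT(*)=4
  6: ids {4, 13, 21, 22, 33} → COUNT(*)=5
  10: ids {6, 20, 26} → COUNT(*)=3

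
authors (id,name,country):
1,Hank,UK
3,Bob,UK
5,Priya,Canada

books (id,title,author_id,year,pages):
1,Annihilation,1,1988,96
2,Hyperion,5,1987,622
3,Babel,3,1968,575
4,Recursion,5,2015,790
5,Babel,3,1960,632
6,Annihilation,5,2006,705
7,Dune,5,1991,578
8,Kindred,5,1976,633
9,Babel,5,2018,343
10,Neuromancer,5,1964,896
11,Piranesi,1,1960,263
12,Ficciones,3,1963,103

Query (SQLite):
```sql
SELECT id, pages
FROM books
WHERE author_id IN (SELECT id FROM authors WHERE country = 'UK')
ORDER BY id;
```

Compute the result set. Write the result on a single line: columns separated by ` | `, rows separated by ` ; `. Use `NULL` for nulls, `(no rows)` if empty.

1 | 96 ; 3 | 575 ; 5 | 632 ; 11 | 263 ; 12 | 103

Inner query: authors.id where country = 'UK'.
Outer: keep books rows whose author_id is in that set.
Inner query → {1, 3}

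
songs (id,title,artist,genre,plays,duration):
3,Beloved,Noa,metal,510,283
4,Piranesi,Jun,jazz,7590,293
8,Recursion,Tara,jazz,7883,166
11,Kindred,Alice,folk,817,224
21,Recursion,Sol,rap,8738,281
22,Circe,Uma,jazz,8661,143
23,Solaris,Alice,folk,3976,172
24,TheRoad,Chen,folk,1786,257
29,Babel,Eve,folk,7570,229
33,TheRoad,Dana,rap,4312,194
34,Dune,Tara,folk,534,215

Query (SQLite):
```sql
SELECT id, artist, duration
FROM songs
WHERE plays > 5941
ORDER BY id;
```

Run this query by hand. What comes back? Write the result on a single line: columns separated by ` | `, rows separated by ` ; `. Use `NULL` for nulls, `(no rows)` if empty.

4 | Jun | 293 ; 8 | Tara | 166 ; 21 | Sol | 281 ; 22 | Uma | 143 ; 29 | Eve | 229

plays > 5941: ids {4, 8, 21, 22, 29}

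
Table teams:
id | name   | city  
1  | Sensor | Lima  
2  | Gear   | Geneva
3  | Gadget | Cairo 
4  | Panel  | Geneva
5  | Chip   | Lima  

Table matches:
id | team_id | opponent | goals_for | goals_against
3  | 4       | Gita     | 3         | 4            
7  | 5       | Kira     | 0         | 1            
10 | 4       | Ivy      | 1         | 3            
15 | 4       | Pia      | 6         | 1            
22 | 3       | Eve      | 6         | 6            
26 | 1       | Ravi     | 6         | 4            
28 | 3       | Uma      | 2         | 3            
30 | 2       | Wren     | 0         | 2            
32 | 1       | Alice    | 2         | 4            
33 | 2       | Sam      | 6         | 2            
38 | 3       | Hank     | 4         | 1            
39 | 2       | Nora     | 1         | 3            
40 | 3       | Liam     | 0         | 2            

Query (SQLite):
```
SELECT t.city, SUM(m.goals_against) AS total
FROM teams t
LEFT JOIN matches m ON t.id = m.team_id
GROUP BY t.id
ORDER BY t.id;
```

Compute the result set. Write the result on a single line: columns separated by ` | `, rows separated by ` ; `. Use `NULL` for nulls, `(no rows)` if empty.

Lima | 8 ; Geneva | 7 ; Cairo | 12 ; Geneva | 8 ; Lima | 1

LEFT JOIN keeps every teams row; unmatched ones get NULL for matches columns.
Group by teams.id and compute SUM(m.goals_against). SUM over an all-NULL group is NULL.
  1: ids {26, 32} → SUM(m.goals_against)=8
  2: ids {30, 33, 39} → SUM(m.goals_against)=7
  3: ids {22, 28, 38, 40} → SUM(m.goals_against)=12
  4: ids {3, 10, 15} → SUM(m.goals_against)=8
  5: ids {7} → SUM(m.goals_against)=1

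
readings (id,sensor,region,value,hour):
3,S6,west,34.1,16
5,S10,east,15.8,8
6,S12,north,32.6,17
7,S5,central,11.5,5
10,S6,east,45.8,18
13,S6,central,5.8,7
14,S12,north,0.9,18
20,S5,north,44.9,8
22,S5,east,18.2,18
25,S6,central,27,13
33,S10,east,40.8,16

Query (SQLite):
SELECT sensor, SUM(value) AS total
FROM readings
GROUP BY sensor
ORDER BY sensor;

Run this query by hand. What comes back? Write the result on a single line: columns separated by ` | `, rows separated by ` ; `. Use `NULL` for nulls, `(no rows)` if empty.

S10 | 56.6 ; S12 | 33.5 ; S5 | 74.6 ; S6 | 112.7

Partition readings by sensor; compute SUM(value) within each group.
  S10: ids {5, 33} → SUM(value)=56.6
  S12: ids {6, 14} → SUM(value)=33.5
  S5: ids {7, 20, 22} → SUM(value)=74.6
  S6: ids {3, 10, 13, 25} → SUM(value)=112.7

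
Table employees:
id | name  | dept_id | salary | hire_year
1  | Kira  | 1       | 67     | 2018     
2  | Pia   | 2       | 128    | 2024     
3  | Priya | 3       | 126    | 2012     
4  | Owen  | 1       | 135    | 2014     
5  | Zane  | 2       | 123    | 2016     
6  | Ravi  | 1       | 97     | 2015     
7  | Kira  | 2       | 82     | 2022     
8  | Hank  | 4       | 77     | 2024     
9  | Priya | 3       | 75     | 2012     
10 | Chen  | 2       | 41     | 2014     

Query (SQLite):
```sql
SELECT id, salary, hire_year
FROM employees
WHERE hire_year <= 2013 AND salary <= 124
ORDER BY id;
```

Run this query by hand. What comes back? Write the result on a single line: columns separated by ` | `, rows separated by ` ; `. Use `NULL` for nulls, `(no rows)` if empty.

9 | 75 | 2012

hire_year <= 2013: ids {3, 9}
salary <= 124: ids {1, 5, 6, 7, 8, 9, 10}
Combine with AND.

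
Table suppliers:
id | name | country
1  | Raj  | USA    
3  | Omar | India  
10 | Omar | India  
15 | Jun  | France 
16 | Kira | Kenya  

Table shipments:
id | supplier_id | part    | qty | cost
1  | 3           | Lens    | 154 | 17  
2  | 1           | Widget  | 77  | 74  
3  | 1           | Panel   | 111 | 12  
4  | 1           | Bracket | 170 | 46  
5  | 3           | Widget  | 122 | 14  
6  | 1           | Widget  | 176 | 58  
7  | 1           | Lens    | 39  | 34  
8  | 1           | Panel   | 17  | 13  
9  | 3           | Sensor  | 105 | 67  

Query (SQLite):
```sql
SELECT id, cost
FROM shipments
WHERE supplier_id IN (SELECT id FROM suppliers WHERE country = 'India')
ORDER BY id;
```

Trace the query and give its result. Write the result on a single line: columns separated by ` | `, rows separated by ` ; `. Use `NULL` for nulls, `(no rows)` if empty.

1 | 17 ; 5 | 14 ; 9 | 67

Inner query: suppliers.id where country = 'India'.
Outer: keep shipments rows whose supplier_id is in that set.
Inner query → {3, 10}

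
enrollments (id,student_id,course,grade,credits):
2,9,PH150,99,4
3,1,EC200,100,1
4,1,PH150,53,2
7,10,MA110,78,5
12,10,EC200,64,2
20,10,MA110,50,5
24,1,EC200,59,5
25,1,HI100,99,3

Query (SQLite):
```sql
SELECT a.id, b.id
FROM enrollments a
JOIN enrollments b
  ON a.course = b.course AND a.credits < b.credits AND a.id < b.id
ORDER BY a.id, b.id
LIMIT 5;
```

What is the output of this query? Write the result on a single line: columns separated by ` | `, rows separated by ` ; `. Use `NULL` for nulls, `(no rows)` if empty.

Pairs (a,b) with same course, a.credits < b.credits, a.id < b.id.
course groups: EC200:{3,12,24} HI100:{25} MA110:{7,20} PH150:{2,4}
Ordered by (a.id, b.id); first 5.

3 | 12 ; 3 | 24 ; 12 | 24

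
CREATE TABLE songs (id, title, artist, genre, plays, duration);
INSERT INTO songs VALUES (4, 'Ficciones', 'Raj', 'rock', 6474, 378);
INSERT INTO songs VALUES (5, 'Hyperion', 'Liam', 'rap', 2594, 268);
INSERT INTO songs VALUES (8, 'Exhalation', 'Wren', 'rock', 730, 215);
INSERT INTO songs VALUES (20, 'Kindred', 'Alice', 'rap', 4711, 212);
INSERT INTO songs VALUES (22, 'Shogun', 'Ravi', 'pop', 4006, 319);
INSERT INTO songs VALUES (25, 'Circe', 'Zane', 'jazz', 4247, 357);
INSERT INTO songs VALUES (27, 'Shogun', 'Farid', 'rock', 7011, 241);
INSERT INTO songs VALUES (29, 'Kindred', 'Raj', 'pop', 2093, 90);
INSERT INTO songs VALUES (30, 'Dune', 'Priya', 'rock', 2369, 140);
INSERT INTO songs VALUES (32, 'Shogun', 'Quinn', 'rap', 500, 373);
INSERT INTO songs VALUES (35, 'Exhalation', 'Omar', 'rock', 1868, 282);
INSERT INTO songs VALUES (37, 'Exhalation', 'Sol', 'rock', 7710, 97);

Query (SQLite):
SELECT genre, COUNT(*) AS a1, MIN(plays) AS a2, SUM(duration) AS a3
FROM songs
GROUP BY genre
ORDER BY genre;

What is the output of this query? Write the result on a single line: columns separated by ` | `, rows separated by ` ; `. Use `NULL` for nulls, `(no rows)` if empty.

Group songs by genre.
Per group compute: COUNT(*), MIN(plays), SUM(duration).
  jazz: ids {25} → COUNT(*)=1, MIN(plays)=4247, SUM(duration)=357
  pop: ids {22, 29} → COUNT(*)=2, MIN(plays)=2093, SUM(duration)=409
  rap: ids {5, 20, 32} → COUNT(*)=3, MIN(plays)=500, SUM(duration)=853
  rock: ids {4, 8, 27, 30, 35, 37} → COUNT(*)=6, MIN(plays)=730, SUM(duration)=1353

jazz | 1 | 4247 | 357 ; pop | 2 | 2093 | 409 ; rap | 3 | 500 | 853 ; rock | 6 | 730 | 1353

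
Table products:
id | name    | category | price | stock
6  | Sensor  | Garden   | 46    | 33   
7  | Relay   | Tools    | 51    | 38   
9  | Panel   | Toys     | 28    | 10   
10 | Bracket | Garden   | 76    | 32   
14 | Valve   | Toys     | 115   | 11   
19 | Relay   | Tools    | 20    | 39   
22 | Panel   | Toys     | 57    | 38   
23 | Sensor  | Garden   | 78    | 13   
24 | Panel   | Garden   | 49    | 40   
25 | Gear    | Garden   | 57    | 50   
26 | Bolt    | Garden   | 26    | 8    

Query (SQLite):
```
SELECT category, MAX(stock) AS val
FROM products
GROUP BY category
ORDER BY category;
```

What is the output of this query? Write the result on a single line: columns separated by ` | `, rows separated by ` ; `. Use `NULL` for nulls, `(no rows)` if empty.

Garden | 50 ; Tools | 39 ; Toys | 38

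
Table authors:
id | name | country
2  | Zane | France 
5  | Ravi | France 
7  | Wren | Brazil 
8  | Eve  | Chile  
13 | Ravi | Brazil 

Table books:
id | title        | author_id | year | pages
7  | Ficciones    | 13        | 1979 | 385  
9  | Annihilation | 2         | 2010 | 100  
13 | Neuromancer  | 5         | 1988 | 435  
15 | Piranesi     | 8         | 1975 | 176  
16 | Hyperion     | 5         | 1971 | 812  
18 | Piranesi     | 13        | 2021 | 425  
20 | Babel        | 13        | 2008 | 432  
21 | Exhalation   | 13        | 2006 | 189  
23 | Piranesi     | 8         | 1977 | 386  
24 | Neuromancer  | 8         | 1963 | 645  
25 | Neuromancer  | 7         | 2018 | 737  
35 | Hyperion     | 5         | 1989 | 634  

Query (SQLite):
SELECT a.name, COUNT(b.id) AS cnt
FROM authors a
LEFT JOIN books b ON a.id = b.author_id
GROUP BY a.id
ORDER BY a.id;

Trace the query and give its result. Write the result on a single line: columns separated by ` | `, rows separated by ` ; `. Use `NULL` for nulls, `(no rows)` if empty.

LEFT JOIN keeps every authors row; unmatched ones get NULL for books columns.
Group by authors.id and compute COUNT(b.id). COUNT(col) of an all-NULL group is 0.
  2: ids {9} → COUNT(b.id)=1
  5: ids {13, 16, 35} → COUNT(b.id)=3
  7: ids {25} → COUNT(b.id)=1
  8: ids {15, 23, 24} → COUNT(b.id)=3
  13: ids {7, 18, 20, 21} → COUNT(b.id)=4

Zane | 1 ; Ravi | 3 ; Wren | 1 ; Eve | 3 ; Ravi | 4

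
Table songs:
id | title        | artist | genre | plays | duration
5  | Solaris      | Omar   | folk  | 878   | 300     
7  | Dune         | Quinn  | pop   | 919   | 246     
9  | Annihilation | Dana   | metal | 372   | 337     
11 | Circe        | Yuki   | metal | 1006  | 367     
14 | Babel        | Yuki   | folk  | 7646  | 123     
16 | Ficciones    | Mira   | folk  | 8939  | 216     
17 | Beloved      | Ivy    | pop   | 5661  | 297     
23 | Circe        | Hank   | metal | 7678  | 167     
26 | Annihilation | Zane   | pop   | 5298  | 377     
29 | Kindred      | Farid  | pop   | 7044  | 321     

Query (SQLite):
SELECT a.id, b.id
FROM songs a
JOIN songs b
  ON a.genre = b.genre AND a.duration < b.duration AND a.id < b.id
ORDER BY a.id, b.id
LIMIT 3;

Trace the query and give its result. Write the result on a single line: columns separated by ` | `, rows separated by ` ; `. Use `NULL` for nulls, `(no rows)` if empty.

7 | 17 ; 7 | 26 ; 7 | 29

Pairs (a,b) with same genre, a.duration < b.duration, a.id < b.id.
genre groups: folk:{5,14,16} metal:{9,11,23} pop:{7,17,26,29}
Ordered by (a.id, b.id); first 3.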